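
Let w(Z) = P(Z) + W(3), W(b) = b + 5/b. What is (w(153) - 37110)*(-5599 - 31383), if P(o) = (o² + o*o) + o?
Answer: -1094556254/3 ≈ -3.6485e+8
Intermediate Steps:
P(o) = o + 2*o² (P(o) = (o² + o²) + o = 2*o² + o = o + 2*o²)
w(Z) = 14/3 + Z*(1 + 2*Z) (w(Z) = Z*(1 + 2*Z) + (3 + 5/3) = Z*(1 + 2*Z) + 14/3 = 14/3 + Z*(1 + 2*Z))
(w(153) - 37110)*(-5599 - 31383) = ((14/3 + 153 + 2*153²) - 37110)*(-5599 - 31383) = ((14/3 + 153 + 2*23409) - 37110)*(-36982) = ((14/3 + 153 + 46818) - 37110)*(-36982) = (140927/3 - 37110)*(-36982) = (29597/3)*(-36982) = -1094556254/3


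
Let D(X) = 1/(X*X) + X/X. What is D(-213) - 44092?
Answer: -2000364578/45369 ≈ -44091.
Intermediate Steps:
D(X) = 1 + X⁻² (D(X) = X⁻² + 1 = 1 + X⁻²)
D(-213) - 44092 = (1 + (-213)⁻²) - 44092 = (1 + 1/45369) - 44092 = 45370/45369 - 44092 = -2000364578/45369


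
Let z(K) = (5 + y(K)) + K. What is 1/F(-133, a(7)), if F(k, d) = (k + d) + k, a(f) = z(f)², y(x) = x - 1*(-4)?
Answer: 1/263 ≈ 0.0038023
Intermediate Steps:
y(x) = 4 + x (y(x) = x + 4 = 4 + x)
z(K) = 9 + 2*K (z(K) = (5 + (4 + K)) + K = (9 + K) + K = 9 + 2*K)
a(f) = (9 + 2*f)²
F(k, d) = d + 2*k (F(k, d) = (d + k) + k = d + 2*k)
1/F(-133, a(7)) = 1/((9 + 2*7)² + 2*(-133)) = 1/((9 + 14)² - 266) = 1/(23² - 266) = 1/(529 - 266) = 1/263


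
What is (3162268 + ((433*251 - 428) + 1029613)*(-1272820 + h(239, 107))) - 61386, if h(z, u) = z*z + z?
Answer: -1383029938398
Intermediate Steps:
h(z, u) = z + z**2 (h(z, u) = z**2 + z = z + z**2)
(3162268 + ((433*251 - 428) + 1029613)*(-1272820 + h(239, 107))) - 61386 = (3162268 + ((433*251 - 428) + 1029613)*(-1272820 + 239*(1 + 239))) - 61386 = (3162268 + ((108683 - 428) + 1029613)*(-1272820 + 239*240)) - 61386 = (3162268 + (108255 + 1029613)*(-1272820 + 57360)) - 61386 = (3162268 + 1137868*(-1215460)) - 61386 = (3162268 - 1383033039280) - 61386 = -1383029877012 - 61386 = -1383029938398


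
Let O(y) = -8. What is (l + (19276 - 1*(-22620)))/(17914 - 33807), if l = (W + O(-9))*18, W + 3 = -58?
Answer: -40654/15893 ≈ -2.5580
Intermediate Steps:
W = -61 (W = -3 - 58 = -61)
l = -1242 (l = (-61 - 8)*18 = -69*18 = -1242)
(l + (19276 - 1*(-22620)))/(17914 - 33807) = (-1242 + (19276 - 1*(-22620)))/(17914 - 33807) = (-1242 + (19276 + 22620))/(-15893) = (-1242 + 41896)*(-1/15893) = 40654*(-1/15893) = -40654/15893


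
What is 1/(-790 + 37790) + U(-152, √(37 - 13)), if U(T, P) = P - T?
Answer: 5624001/37000 + 2*√6 ≈ 156.90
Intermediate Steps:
1/(-790 + 37790) + U(-152, √(37 - 13)) = 1/(-790 + 37790) + (√(37 - 13) - 1*(-152)) = 1/37000 + (√24 + 152) = 1/37000 + (2*√6 + 152) = 1/37000 + (152 + 2*√6) = 5624001/37000 + 2*√6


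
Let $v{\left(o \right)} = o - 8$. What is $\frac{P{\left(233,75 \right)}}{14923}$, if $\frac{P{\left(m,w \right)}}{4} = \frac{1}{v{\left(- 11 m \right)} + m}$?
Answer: $- \frac{2}{17444987} \approx -1.1465 \cdot 10^{-7}$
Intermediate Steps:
$v{\left(o \right)} = -8 + o$
$P{\left(m,w \right)} = \frac{4}{-8 - 10 m}$ ($P{\left(m,w \right)} = \frac{4}{\left(-8 - 11 m\right) + m} = \frac{4}{-8 - 10 m}$)
$\frac{P{\left(233,75 \right)}}{14923} = \frac{\left(-2\right) \frac{1}{4 + 5 \cdot 233}}{14923} = - \frac{2}{4 + 1165} \cdot \frac{1}{14923} = - \frac{2}{1169} \cdot \frac{1}{14923} = \left(-2\right) \frac{1}{1169} \cdot \frac{1}{14923} = \left(- \frac{2}{1169}\right) \frac{1}{14923} = - \frac{2}{17444987}$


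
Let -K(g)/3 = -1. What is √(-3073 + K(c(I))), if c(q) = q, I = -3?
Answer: I*√3070 ≈ 55.408*I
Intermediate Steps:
K(g) = 3 (K(g) = -3*(-1) = 3)
√(-3073 + K(c(I))) = √(-3073 + 3) = √(-3070) = I*√3070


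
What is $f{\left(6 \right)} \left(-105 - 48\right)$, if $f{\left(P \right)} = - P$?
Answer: $918$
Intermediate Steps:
$f{\left(6 \right)} \left(-105 - 48\right) = \left(-1\right) 6 \left(-105 - 48\right) = \left(-6\right) \left(-153\right) = 918$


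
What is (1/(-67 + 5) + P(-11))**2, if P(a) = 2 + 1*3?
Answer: 95481/3844 ≈ 24.839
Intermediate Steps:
P(a) = 5 (P(a) = 2 + 3 = 5)
(1/(-67 + 5) + P(-11))**2 = (1/(-67 + 5) + 5)**2 = (1/(-62) + 5)**2 = (-1/62 + 5)**2 = (309/62)**2 = 95481/3844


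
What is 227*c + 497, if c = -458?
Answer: -103469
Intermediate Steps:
227*c + 497 = 227*(-458) + 497 = -103966 + 497 = -103469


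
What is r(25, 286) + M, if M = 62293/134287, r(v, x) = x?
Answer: 38468375/134287 ≈ 286.46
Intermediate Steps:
M = 62293/134287 (M = 62293*(1/134287) = 62293/134287 ≈ 0.46388)
r(25, 286) + M = 286 + 62293/134287 = 38468375/134287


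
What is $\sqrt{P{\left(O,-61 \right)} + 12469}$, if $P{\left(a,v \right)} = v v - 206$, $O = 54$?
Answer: $12 \sqrt{111} \approx 126.43$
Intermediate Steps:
$P{\left(a,v \right)} = -206 + v^{2}$ ($P{\left(a,v \right)} = v^{2} - 206 = -206 + v^{2}$)
$\sqrt{P{\left(O,-61 \right)} + 12469} = \sqrt{\left(-206 + \left(-61\right)^{2}\right) + 12469} = \sqrt{\left(-206 + 3721\right) + 12469} = \sqrt{3515 + 12469} = \sqrt{15984} = 12 \sqrt{111}$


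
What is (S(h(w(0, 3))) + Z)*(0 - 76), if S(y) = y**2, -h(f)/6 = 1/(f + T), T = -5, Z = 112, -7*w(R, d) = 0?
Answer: -215536/25 ≈ -8621.4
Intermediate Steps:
w(R, d) = 0 (w(R, d) = -1/7*0 = 0)
h(f) = -6/(-5 + f) (h(f) = -6/(f - 5) = -6/(-5 + f))
(S(h(w(0, 3))) + Z)*(0 - 76) = ((-6/(-5 + 0))**2 + 112)*(0 - 76) = ((-6/(-5))**2 + 112)*(-76) = ((-6*(-1/5))**2 + 112)*(-76) = ((6/5)**2 + 112)*(-76) = (36/25 + 112)*(-76) = (2836/25)*(-76) = -215536/25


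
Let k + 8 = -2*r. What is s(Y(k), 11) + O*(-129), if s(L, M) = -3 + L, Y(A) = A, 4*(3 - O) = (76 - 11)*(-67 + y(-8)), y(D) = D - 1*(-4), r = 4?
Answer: -596959/4 ≈ -1.4924e+5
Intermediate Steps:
y(D) = 4 + D (y(D) = D + 4 = 4 + D)
k = -16 (k = -8 - 2*4 = -8 - 8 = -16)
O = 4627/4 (O = 3 - (76 - 11)*(-67 + (4 - 8))/4 = 3 - 65*(-67 - 4)/4 = 3 - 65*(-71)/4 = 3 - 1/4*(-4615) = 3 + 4615/4 = 4627/4 ≈ 1156.8)
s(Y(k), 11) + O*(-129) = (-3 - 16) + (4627/4)*(-129) = -19 - 596883/4 = -596959/4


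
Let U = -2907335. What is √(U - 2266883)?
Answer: I*√5174218 ≈ 2274.7*I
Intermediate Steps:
√(U - 2266883) = √(-2907335 - 2266883) = √(-5174218) = I*√5174218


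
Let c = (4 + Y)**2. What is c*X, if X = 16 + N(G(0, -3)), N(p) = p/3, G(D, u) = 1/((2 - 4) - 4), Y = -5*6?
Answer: 97006/9 ≈ 10778.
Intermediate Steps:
Y = -30
G(D, u) = -1/6 (G(D, u) = 1/(-2 - 4) = 1/(-6) = -1/6)
c = 676 (c = (4 - 30)**2 = (-26)**2 = 676)
N(p) = p/3 (N(p) = p*(1/3) = p/3)
X = 287/18 (X = 16 + (1/3)*(-1/6) = 16 - 1/18 = 287/18 ≈ 15.944)
c*X = 676*(287/18) = 97006/9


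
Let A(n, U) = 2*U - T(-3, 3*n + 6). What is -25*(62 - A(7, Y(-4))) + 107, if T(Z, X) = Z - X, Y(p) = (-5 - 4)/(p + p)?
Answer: -2547/4 ≈ -636.75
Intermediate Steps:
Y(p) = -9/(2*p) (Y(p) = -9*1/(2*p) = -9/(2*p))
A(n, U) = 9 + 2*U + 3*n (A(n, U) = 2*U - (-3 - (3*n + 6)) = 2*U - (-3 - (6 + 3*n)) = 2*U - (-3 + (-6 - 3*n)) = 2*U - (-9 - 3*n) = 2*U + (9 + 3*n) = 9 + 2*U + 3*n)
-25*(62 - A(7, Y(-4))) + 107 = -25*(62 - (9 + 2*(-9/2/(-4)) + 3*7)) + 107 = -25*(62 - (9 + 2*(-9/2*(-1/4)) + 21)) + 107 = -25*(62 - (9 + 2*(9/8) + 21)) + 107 = -25*(62 - (9 + 9/4 + 21)) + 107 = -25*(62 - 1*129/4) + 107 = -25*(62 - 129/4) + 107 = -25*119/4 + 107 = -2975/4 + 107 = -2547/4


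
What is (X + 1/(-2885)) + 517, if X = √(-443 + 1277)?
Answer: 1491544/2885 + √834 ≈ 545.88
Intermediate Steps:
X = √834 ≈ 28.879
(X + 1/(-2885)) + 517 = (√834 + 1/(-2885)) + 517 = (√834 - 1/2885) + 517 = (-1/2885 + √834) + 517 = 1491544/2885 + √834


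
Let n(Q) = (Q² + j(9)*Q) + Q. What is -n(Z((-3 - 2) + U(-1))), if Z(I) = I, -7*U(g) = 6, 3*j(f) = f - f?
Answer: -1394/49 ≈ -28.449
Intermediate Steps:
j(f) = 0 (j(f) = (f - f)/3 = (⅓)*0 = 0)
U(g) = -6/7 (U(g) = -⅐*6 = -6/7)
n(Q) = Q + Q² (n(Q) = (Q² + 0*Q) + Q = (Q² + 0) + Q = Q² + Q = Q + Q²)
-n(Z((-3 - 2) + U(-1))) = -((-3 - 2) - 6/7)*(1 + ((-3 - 2) - 6/7)) = -(-5 - 6/7)*(1 + (-5 - 6/7)) = -(-41)*(1 - 41/7)/7 = -(-41)*(-34)/(7*7) = -1*1394/49 = -1394/49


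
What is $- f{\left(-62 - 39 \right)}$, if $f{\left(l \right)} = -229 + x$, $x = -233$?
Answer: $462$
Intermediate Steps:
$f{\left(l \right)} = -462$ ($f{\left(l \right)} = -229 - 233 = -462$)
$- f{\left(-62 - 39 \right)} = \left(-1\right) \left(-462\right) = 462$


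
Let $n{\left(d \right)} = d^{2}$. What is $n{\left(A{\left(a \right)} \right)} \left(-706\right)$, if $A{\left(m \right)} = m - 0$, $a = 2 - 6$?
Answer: $-11296$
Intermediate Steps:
$a = -4$ ($a = 2 - 6 = -4$)
$A{\left(m \right)} = m$ ($A{\left(m \right)} = m + 0 = m$)
$n{\left(A{\left(a \right)} \right)} \left(-706\right) = \left(-4\right)^{2} \left(-706\right) = 16 \left(-706\right) = -11296$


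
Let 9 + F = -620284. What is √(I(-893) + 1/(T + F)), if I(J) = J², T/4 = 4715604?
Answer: 2*√66342783020306179011/18242123 ≈ 893.00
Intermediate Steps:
F = -620293 (F = -9 - 620284 = -620293)
T = 18862416 (T = 4*4715604 = 18862416)
√(I(-893) + 1/(T + F)) = √((-893)² + 1/(18862416 - 620293)) = √(797449 + 1/18242123) = √(14547162744228/18242123) = 2*√66342783020306179011/18242123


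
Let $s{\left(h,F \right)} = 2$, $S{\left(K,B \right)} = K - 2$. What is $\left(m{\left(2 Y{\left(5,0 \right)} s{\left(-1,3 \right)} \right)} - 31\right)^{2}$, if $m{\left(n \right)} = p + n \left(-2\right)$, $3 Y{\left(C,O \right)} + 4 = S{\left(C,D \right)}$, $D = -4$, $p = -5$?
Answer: $\frac{10000}{9} \approx 1111.1$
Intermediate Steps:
$S{\left(K,B \right)} = -2 + K$
$Y{\left(C,O \right)} = -2 + \frac{C}{3}$ ($Y{\left(C,O \right)} = - \frac{4}{3} + \frac{-2 + C}{3} = - \frac{4}{3} + \left(- \frac{2}{3} + \frac{C}{3}\right) = -2 + \frac{C}{3}$)
$m{\left(n \right)} = -5 - 2 n$ ($m{\left(n \right)} = -5 + n \left(-2\right) = -5 - 2 n$)
$\left(m{\left(2 Y{\left(5,0 \right)} s{\left(-1,3 \right)} \right)} - 31\right)^{2} = \left(\left(-5 - 2 \cdot 2 \left(-2 + \frac{1}{3} \cdot 5\right) 2\right) - 31\right)^{2} = \left(\left(-5 - 2 \cdot 2 \left(-2 + \frac{5}{3}\right) 2\right) - 31\right)^{2} = \left(\left(-5 - 2 \cdot 2 \left(- \frac{1}{3}\right) 2\right) - 31\right)^{2} = \left(\left(-5 - 2 \left(\left(- \frac{2}{3}\right) 2\right)\right) - 31\right)^{2} = \left(\left(-5 - - \frac{8}{3}\right) - 31\right)^{2} = \left(\left(-5 + \frac{8}{3}\right) - 31\right)^{2} = \left(- \frac{7}{3} - 31\right)^{2} = \left(- \frac{100}{3}\right)^{2} = \frac{10000}{9}$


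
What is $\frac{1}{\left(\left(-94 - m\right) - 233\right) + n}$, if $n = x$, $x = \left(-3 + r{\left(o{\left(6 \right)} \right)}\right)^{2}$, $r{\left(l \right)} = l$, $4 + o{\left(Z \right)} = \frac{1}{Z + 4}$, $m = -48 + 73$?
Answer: $- \frac{100}{30439} \approx -0.0032853$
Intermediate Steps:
$m = 25$
$o{\left(Z \right)} = -4 + \frac{1}{4 + Z}$ ($o{\left(Z \right)} = -4 + \frac{1}{Z + 4} = -4 + \frac{1}{4 + Z}$)
$x = \frac{4761}{100}$ ($x = \left(-3 + \frac{-15 - 24}{4 + 6}\right)^{2} = \left(-3 + \frac{-15 - 24}{10}\right)^{2} = \left(-3 + \frac{1}{10} \left(-39\right)\right)^{2} = \left(-3 - \frac{39}{10}\right)^{2} = \left(- \frac{69}{10}\right)^{2} = \frac{4761}{100} \approx 47.61$)
$n = \frac{4761}{100} \approx 47.61$
$\frac{1}{\left(\left(-94 - m\right) - 233\right) + n} = \frac{1}{\left(\left(-94 - 25\right) - 233\right) + \frac{4761}{100}} = \frac{1}{\left(-119 - 233\right) + \frac{4761}{100}} = \frac{1}{-352 + \frac{4761}{100}} = \frac{1}{- \frac{30439}{100}} = - \frac{100}{30439}$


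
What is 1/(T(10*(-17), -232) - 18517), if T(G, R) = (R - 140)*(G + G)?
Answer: 1/107963 ≈ 9.2624e-6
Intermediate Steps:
T(G, R) = 2*G*(-140 + R) (T(G, R) = (-140 + R)*(2*G) = 2*G*(-140 + R))
1/(T(10*(-17), -232) - 18517) = 1/(2*(10*(-17))*(-140 - 232) - 18517) = 1/(2*(-170)*(-372) - 18517) = 1/(126480 - 18517) = 1/107963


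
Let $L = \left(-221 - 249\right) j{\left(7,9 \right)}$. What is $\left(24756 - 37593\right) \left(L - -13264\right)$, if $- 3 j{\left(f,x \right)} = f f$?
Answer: $-268815338$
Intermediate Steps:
$j{\left(f,x \right)} = - \frac{f^{2}}{3}$ ($j{\left(f,x \right)} = - \frac{f f}{3} = - \frac{f^{2}}{3}$)
$L = \frac{23030}{3}$ ($L = \left(-221 - 249\right) \left(- \frac{7^{2}}{3}\right) = \left(-221 - 249\right) \left(\left(- \frac{1}{3}\right) 49\right) = \left(-470\right) \left(- \frac{49}{3}\right) = \frac{23030}{3} \approx 7676.7$)
$\left(24756 - 37593\right) \left(L - -13264\right) = \left(24756 - 37593\right) \left(\frac{23030}{3} - -13264\right) = - 12837 \left(\frac{23030}{3} + 13264\right) = \left(-12837\right) \frac{62822}{3} = -268815338$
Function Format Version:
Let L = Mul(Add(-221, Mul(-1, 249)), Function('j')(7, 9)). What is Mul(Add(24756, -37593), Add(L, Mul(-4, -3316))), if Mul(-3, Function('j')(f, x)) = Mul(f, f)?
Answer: -268815338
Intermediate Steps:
Function('j')(f, x) = Mul(Rational(-1, 3), Pow(f, 2)) (Function('j')(f, x) = Mul(Rational(-1, 3), Mul(f, f)) = Mul(Rational(-1, 3), Pow(f, 2)))
L = Rational(23030, 3) (L = Mul(Add(-221, Mul(-1, 249)), Mul(Rational(-1, 3), Pow(7, 2))) = Mul(Add(-221, -249), Mul(Rational(-1, 3), 49)) = Mul(-470, Rational(-49, 3)) = Rational(23030, 3) ≈ 7676.7)
Mul(Add(24756, -37593), Add(L, Mul(-4, -3316))) = Mul(Add(24756, -37593), Add(Rational(23030, 3), Mul(-4, -3316))) = Mul(-12837, Add(Rational(23030, 3), 13264)) = Mul(-12837, Rational(62822, 3)) = -268815338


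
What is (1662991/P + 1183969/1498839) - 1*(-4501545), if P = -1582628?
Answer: 10678134842799661223/2372104568892 ≈ 4.5015e+6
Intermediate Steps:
(1662991/P + 1183969/1498839) - 1*(-4501545) = (1662991/(-1582628) + 1183969/1498839) - 1*(-4501545) = (1662991*(-1/1582628) + 1183969*(1/1498839)) + 4501545 = (-1662991/1582628 + 1183969/1498839) + 4501545 = -618773276917/2372104568892 + 4501545 = 10678134842799661223/2372104568892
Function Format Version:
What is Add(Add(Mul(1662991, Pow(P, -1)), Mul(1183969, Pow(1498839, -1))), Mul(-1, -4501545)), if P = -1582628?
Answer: Rational(10678134842799661223, 2372104568892) ≈ 4.5015e+6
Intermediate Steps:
Add(Add(Mul(1662991, Pow(P, -1)), Mul(1183969, Pow(1498839, -1))), Mul(-1, -4501545)) = Add(Add(Mul(1662991, Pow(-1582628, -1)), Mul(1183969, Pow(1498839, -1))), Mul(-1, -4501545)) = Add(Add(Mul(1662991, Rational(-1, 1582628)), Mul(1183969, Rational(1, 1498839))), 4501545) = Add(Add(Rational(-1662991, 1582628), Rational(1183969, 1498839)), 4501545) = Add(Rational(-618773276917, 2372104568892), 4501545) = Rational(10678134842799661223, 2372104568892)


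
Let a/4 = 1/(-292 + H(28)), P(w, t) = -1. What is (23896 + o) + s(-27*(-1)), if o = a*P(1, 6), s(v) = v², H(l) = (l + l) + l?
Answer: 1280501/52 ≈ 24625.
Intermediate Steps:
H(l) = 3*l (H(l) = 2*l + l = 3*l)
a = -1/52 (a = 4/(-292 + 3*28) = 4/(-292 + 84) = 4/(-208) = 4*(-1/208) = -1/52 ≈ -0.019231)
o = 1/52 (o = -1/52*(-1) = 1/52 ≈ 0.019231)
(23896 + o) + s(-27*(-1)) = (23896 + 1/52) + (-27*(-1))² = 1242593/52 + 27² = 1242593/52 + 729 = 1280501/52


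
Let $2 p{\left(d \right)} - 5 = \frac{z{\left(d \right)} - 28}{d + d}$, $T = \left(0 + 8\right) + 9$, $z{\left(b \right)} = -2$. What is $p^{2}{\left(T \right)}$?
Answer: $\frac{1225}{289} \approx 4.2388$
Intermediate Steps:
$T = 17$ ($T = 8 + 9 = 17$)
$p{\left(d \right)} = \frac{5}{2} - \frac{15}{2 d}$ ($p{\left(d \right)} = \frac{5}{2} + \frac{\left(-2 - 28\right) \frac{1}{d + d}}{2} = \frac{5}{2} + \frac{\left(-2 - 28\right) \frac{1}{2 d}}{2} = \frac{5}{2} + \frac{\left(-30\right) \frac{1}{2 d}}{2} = \frac{5}{2} + \frac{\left(-15\right) \frac{1}{d}}{2} = \frac{5}{2} - \frac{15}{2 d}$)
$p^{2}{\left(T \right)} = \left(\frac{5 \left(-3 + 17\right)}{2 \cdot 17}\right)^{2} = \left(\frac{5}{2} \cdot \frac{1}{17} \cdot 14\right)^{2} = \left(\frac{35}{17}\right)^{2} = \frac{1225}{289}$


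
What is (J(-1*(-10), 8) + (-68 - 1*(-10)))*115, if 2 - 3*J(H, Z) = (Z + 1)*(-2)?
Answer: -17710/3 ≈ -5903.3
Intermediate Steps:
J(H, Z) = 4/3 + 2*Z/3 (J(H, Z) = ⅔ - (Z + 1)*(-2)/3 = ⅔ - (1 + Z)*(-2)/3 = ⅔ - (-2 - 2*Z)/3 = ⅔ + (⅔ + 2*Z/3) = 4/3 + 2*Z/3)
(J(-1*(-10), 8) + (-68 - 1*(-10)))*115 = ((4/3 + (⅔)*8) + (-68 - 1*(-10)))*115 = ((4/3 + 16/3) + (-68 + 10))*115 = (20/3 - 58)*115 = -154/3*115 = -17710/3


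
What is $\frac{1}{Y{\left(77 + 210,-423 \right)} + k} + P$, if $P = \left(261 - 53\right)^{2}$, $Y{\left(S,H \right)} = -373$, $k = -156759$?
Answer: $\frac{6798158847}{157132} \approx 43264.0$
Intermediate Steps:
$P = 43264$ ($P = 208^{2} = 43264$)
$\frac{1}{Y{\left(77 + 210,-423 \right)} + k} + P = \frac{1}{-373 - 156759} + 43264 = \frac{1}{-157132} + 43264 = - \frac{1}{157132} + 43264 = \frac{6798158847}{157132}$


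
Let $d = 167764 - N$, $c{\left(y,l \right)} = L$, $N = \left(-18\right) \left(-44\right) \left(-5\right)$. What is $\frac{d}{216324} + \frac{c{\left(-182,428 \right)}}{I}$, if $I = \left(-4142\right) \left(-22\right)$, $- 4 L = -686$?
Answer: $\frac{7842638671}{9856154088} \approx 0.79571$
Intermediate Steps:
$L = \frac{343}{2}$ ($L = \left(- \frac{1}{4}\right) \left(-686\right) = \frac{343}{2} \approx 171.5$)
$N = -3960$ ($N = 792 \left(-5\right) = -3960$)
$c{\left(y,l \right)} = \frac{343}{2}$
$d = 171724$ ($d = 167764 - -3960 = 167764 + 3960 = 171724$)
$I = 91124$
$\frac{d}{216324} + \frac{c{\left(-182,428 \right)}}{I} = \frac{171724}{216324} + \frac{343}{2 \cdot 91124} = 171724 \cdot \frac{1}{216324} + \frac{343}{2} \cdot \frac{1}{91124} = \frac{42931}{54081} + \frac{343}{182248} = \frac{7842638671}{9856154088}$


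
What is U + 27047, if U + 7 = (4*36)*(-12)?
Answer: 25312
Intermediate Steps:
U = -1735 (U = -7 + (4*36)*(-12) = -7 + 144*(-12) = -7 - 1728 = -1735)
U + 27047 = -1735 + 27047 = 25312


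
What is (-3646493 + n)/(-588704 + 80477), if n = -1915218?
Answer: 5561711/508227 ≈ 10.943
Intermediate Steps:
(-3646493 + n)/(-588704 + 80477) = (-3646493 - 1915218)/(-588704 + 80477) = -5561711/(-508227) = -5561711*(-1/508227) = 5561711/508227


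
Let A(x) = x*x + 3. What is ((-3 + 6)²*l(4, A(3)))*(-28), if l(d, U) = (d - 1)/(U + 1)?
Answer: -756/13 ≈ -58.154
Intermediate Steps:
A(x) = 3 + x² (A(x) = x² + 3 = 3 + x²)
l(d, U) = (-1 + d)/(1 + U)
((-3 + 6)²*l(4, A(3)))*(-28) = ((-3 + 6)²*((-1 + 4)/(1 + (3 + 3²))))*(-28) = (3²*(3/(1 + (3 + 9))))*(-28) = (9*(3/(1 + 12)))*(-28) = (9*(3/13))*(-28) = (27/13)*(-28) = -756/13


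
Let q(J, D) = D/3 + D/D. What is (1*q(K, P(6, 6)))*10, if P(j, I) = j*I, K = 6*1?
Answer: 130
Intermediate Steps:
K = 6
P(j, I) = I*j
q(J, D) = 1 + D/3 (q(J, D) = D*(⅓) + 1 = D/3 + 1 = 1 + D/3)
(1*q(K, P(6, 6)))*10 = (1*(1 + (6*6)/3))*10 = (1*(1 + (⅓)*36))*10 = (1*(1 + 12))*10 = (1*13)*10 = 13*10 = 130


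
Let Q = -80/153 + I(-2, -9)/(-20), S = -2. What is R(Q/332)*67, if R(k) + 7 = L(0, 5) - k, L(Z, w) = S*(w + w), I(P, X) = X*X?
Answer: -1836861749/1015920 ≈ -1808.1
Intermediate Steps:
I(P, X) = X²
L(Z, w) = -4*w (L(Z, w) = -2*(w + w) = -4*w)
Q = -13993/3060 (Q = -80/153 + (-9)²/(-20) = -80*1/153 + 81*(-1/20) = -80/153 - 81/20 = -13993/3060 ≈ -4.5729)
R(k) = -27 - k (R(k) = -7 + (-4*5 - k) = -7 + (-20 - k) = -27 - k)
R(Q/332)*67 = (-27 - (-13993)/(3060*332))*67 = (-27 - 1*(-13993/1015920))*67 = (-27 + 13993/1015920)*67 = -27415847/1015920*67 = -1836861749/1015920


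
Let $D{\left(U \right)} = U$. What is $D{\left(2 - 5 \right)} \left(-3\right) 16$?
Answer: $144$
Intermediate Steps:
$D{\left(2 - 5 \right)} \left(-3\right) 16 = \left(2 - 5\right) \left(-3\right) 16 = \left(-3\right) \left(-3\right) 16 = 9 \cdot 16 = 144$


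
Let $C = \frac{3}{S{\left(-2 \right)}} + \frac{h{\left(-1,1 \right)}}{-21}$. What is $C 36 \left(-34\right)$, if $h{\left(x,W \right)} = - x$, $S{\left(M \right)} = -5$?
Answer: $\frac{27744}{35} \approx 792.69$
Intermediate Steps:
$C = - \frac{68}{105}$ ($C = \frac{3}{-5} + \frac{\left(-1\right) \left(-1\right)}{-21} = 3 \left(- \frac{1}{5}\right) + 1 \left(- \frac{1}{21}\right) = - \frac{3}{5} - \frac{1}{21} = - \frac{68}{105} \approx -0.64762$)
$C 36 \left(-34\right) = \left(- \frac{68}{105}\right) 36 \left(-34\right) = \left(- \frac{816}{35}\right) \left(-34\right) = \frac{27744}{35}$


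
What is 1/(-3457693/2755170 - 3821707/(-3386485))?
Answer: -1866068375490/235994600783 ≈ -7.9072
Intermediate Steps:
1/(-3457693/2755170 - 3821707/(-3386485)) = 1/(-3457693*1/2755170 - 3821707*(-1/3386485)) = 1/(-3457693/2755170 + 3821707/3386485) = 1/(-235994600783/1866068375490) = -1866068375490/235994600783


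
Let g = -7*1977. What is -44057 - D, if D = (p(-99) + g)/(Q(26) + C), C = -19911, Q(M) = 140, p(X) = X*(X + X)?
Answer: -51237952/1163 ≈ -44057.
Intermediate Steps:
p(X) = 2*X² (p(X) = X*(2*X) = 2*X²)
g = -13839
D = -339/1163 (D = (2*(-99)² - 13839)/(140 - 19911) = (2*9801 - 13839)/(-19771) = (19602 - 13839)*(-1/19771) = 5763*(-1/19771) = -339/1163 ≈ -0.29149)
-44057 - D = -44057 - 1*(-339/1163) = -44057 + 339/1163 = -51237952/1163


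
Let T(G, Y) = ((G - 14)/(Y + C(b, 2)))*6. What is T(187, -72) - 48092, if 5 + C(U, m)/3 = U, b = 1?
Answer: -673461/14 ≈ -48104.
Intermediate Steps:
C(U, m) = -15 + 3*U
T(G, Y) = 6*(-14 + G)/(-12 + Y) (T(G, Y) = ((G - 14)/(Y + (-15 + 3*1)))*6 = ((-14 + G)/(Y + (-15 + 3)))*6 = ((-14 + G)/(Y - 12))*6 = ((-14 + G)/(-12 + Y))*6 = 6*(-14 + G)/(-12 + Y))
T(187, -72) - 48092 = 6*(-14 + 187)/(-12 - 72) - 48092 = 6*173/(-84) - 48092 = 6*(-1/84)*173 - 48092 = -173/14 - 48092 = -673461/14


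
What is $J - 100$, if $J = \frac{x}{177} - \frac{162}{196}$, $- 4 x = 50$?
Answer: $- \frac{875081}{8673} \approx -100.9$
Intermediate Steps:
$x = - \frac{25}{2}$ ($x = \left(- \frac{1}{4}\right) 50 = - \frac{25}{2} \approx -12.5$)
$J = - \frac{7781}{8673}$ ($J = - \frac{25}{2 \cdot 177} - \frac{162}{196} = \left(- \frac{25}{2}\right) \frac{1}{177} - \frac{81}{98} = - \frac{25}{354} - \frac{81}{98} = - \frac{7781}{8673} \approx -0.89715$)
$J - 100 = - \frac{7781}{8673} - 100 = - \frac{875081}{8673}$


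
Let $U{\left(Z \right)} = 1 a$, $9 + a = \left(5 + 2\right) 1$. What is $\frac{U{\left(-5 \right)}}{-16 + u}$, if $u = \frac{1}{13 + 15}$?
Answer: $\frac{56}{447} \approx 0.12528$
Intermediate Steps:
$a = -2$ ($a = -9 + \left(5 + 2\right) 1 = -9 + 7 \cdot 1 = -9 + 7 = -2$)
$U{\left(Z \right)} = -2$ ($U{\left(Z \right)} = 1 \left(-2\right) = -2$)
$u = \frac{1}{28} \approx 0.035714$
$\frac{U{\left(-5 \right)}}{-16 + u} = \frac{1}{-16 + \frac{1}{28}} \left(-2\right) = \frac{1}{- \frac{447}{28}} \left(-2\right) = \left(- \frac{28}{447}\right) \left(-2\right) = \frac{56}{447}$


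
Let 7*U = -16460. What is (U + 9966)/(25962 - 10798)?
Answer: 26651/53074 ≈ 0.50215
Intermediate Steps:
U = -16460/7 (U = (⅐)*(-16460) = -16460/7 ≈ -2351.4)
(U + 9966)/(25962 - 10798) = (-16460/7 + 9966)/(25962 - 10798) = (53302/7)/15164 = (53302/7)*(1/15164) = 26651/53074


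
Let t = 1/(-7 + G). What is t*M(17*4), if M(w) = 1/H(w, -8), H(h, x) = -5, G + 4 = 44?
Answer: -1/165 ≈ -0.0060606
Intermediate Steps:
G = 40 (G = -4 + 44 = 40)
M(w) = -⅕ (M(w) = 1/(-5) = -⅕)
t = 1/33 (t = 1/(-7 + 40) = 1/33 ≈ 0.030303)
t*M(17*4) = (1/33)*(-⅕) = -1/165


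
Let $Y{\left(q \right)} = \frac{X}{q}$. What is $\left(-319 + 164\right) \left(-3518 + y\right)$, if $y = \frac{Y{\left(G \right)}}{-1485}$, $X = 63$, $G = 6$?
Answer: $\frac{107967637}{198} \approx 5.4529 \cdot 10^{5}$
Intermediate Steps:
$Y{\left(q \right)} = \frac{63}{q}$
$y = - \frac{7}{990}$ ($y = \frac{63 \cdot \frac{1}{6}}{-1485} = 63 \cdot \frac{1}{6} \left(- \frac{1}{1485}\right) = \frac{21}{2} \left(- \frac{1}{1485}\right) = - \frac{7}{990} \approx -0.0070707$)
$\left(-319 + 164\right) \left(-3518 + y\right) = \left(-319 + 164\right) \left(-3518 - \frac{7}{990}\right) = \left(-155\right) \left(- \frac{3482827}{990}\right) = \frac{107967637}{198}$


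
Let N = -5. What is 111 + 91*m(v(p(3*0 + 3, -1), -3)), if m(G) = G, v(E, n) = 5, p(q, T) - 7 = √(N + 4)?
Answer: 566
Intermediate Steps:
p(q, T) = 7 + I (p(q, T) = 7 + √(-5 + 4) = 7 + √(-1) = 7 + I)
111 + 91*m(v(p(3*0 + 3, -1), -3)) = 111 + 91*5 = 111 + 455 = 566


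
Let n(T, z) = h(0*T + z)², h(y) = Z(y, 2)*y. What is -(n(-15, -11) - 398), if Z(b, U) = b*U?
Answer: -58166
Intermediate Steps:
Z(b, U) = U*b
h(y) = 2*y² (h(y) = (2*y)*y = 2*y²)
n(T, z) = 4*z⁴ (n(T, z) = (2*(0*T + z)²)² = (2*(0 + z)²)² = (2*z²)² = 4*z⁴)
-(n(-15, -11) - 398) = -(4*(-11)⁴ - 398) = -(4*14641 - 398) = -(58564 - 398) = -1*58166 = -58166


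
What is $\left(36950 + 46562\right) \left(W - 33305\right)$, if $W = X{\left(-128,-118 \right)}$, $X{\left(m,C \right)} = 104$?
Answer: $-2772681912$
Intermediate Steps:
$W = 104$
$\left(36950 + 46562\right) \left(W - 33305\right) = \left(36950 + 46562\right) \left(104 - 33305\right) = 83512 \left(-33201\right) = -2772681912$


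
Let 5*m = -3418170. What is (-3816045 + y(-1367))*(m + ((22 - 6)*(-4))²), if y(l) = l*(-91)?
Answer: 2508615098624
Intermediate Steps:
m = -683634 (m = (⅕)*(-3418170) = -683634)
y(l) = -91*l
(-3816045 + y(-1367))*(m + ((22 - 6)*(-4))²) = (-3816045 - 91*(-1367))*(-683634 + ((22 - 6)*(-4))²) = (-3816045 + 124397)*(-683634 + (16*(-4))²) = -3691648*(-683634 + (-64)²) = -3691648*(-683634 + 4096) = -3691648*(-679538) = 2508615098624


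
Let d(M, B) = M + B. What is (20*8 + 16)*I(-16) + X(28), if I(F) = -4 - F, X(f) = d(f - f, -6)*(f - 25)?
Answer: 2094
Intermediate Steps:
d(M, B) = B + M
X(f) = 150 - 6*f (X(f) = (-6 + (f - f))*(f - 25) = (-6 + 0)*(-25 + f) = -6*(-25 + f) = 150 - 6*f)
(20*8 + 16)*I(-16) + X(28) = (20*8 + 16)*(-4 - 1*(-16)) + (150 - 6*28) = (160 + 16)*(-4 + 16) + (150 - 168) = 176*12 - 18 = 2112 - 18 = 2094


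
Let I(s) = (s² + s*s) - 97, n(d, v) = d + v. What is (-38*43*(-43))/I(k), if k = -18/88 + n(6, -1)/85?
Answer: -19655935024/27124063 ≈ -724.67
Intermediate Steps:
k = -109/748 (k = -18/88 + (6 - 1)/85 = -18*1/88 + 5*(1/85) = -9/44 + 1/17 = -109/748 ≈ -0.14572)
I(s) = -97 + 2*s² (I(s) = (s² + s²) - 97 = 2*s² - 97 = -97 + 2*s²)
(-38*43*(-43))/I(k) = (-38*43*(-43))/(-97 + 2*(-109/748)²) = (-1634*(-43))/(-97 + 2*(11881/559504)) = 70262/(-97 + 11881/279752) = 70262/(-27124063/279752) = 70262*(-279752/27124063) = -19655935024/27124063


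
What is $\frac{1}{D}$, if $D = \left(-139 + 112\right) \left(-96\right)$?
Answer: $\frac{1}{2592} \approx 0.0003858$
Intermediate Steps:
$D = 2592$ ($D = \left(-27\right) \left(-96\right) = 2592$)
$\frac{1}{D} = \frac{1}{2592}$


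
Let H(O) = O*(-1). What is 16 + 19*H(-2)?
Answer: 54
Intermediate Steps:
H(O) = -O
16 + 19*H(-2) = 16 + 19*(-1*(-2)) = 16 + 19*2 = 16 + 38 = 54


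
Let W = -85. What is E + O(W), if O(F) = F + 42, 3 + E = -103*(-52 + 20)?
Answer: 3250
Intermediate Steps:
E = 3293 (E = -3 - 103*(-52 + 20) = -3 - 103*(-32) = -3 + 3296 = 3293)
O(F) = 42 + F
E + O(W) = 3293 + (42 - 85) = 3293 - 43 = 3250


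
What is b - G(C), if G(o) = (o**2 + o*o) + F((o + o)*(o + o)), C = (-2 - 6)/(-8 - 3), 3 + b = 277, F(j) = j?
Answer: 32770/121 ≈ 270.83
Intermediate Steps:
b = 274 (b = -3 + 277 = 274)
C = 8/11 (C = -8/(-11) = -8*(-1/11) = 8/11 ≈ 0.72727)
G(o) = 6*o**2 (G(o) = (o**2 + o*o) + (o + o)*(o + o) = (o**2 + o**2) + (2*o)*(2*o) = 2*o**2 + 4*o**2 = 6*o**2)
b - G(C) = 274 - 6*(8/11)**2 = 274 - 6*64/121 = 274 - 1*384/121 = 274 - 384/121 = 32770/121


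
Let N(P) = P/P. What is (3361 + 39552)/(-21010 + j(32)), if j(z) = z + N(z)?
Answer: -42913/20977 ≈ -2.0457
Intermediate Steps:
N(P) = 1
j(z) = 1 + z (j(z) = z + 1 = 1 + z)
(3361 + 39552)/(-21010 + j(32)) = (3361 + 39552)/(-21010 + (1 + 32)) = 42913/(-21010 + 33) = 42913/(-20977) = 42913*(-1/20977) = -42913/20977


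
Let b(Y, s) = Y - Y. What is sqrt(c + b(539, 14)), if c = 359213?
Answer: sqrt(359213) ≈ 599.34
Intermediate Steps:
b(Y, s) = 0
sqrt(c + b(539, 14)) = sqrt(359213 + 0) = sqrt(359213)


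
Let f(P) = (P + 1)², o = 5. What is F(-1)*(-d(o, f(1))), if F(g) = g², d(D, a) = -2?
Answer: 2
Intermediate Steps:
f(P) = (1 + P)²
F(-1)*(-d(o, f(1))) = (-1)²*(-1*(-2)) = 1*2 = 2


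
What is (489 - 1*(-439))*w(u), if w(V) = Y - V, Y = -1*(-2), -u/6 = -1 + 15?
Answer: 79808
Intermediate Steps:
u = -84 (u = -6*(-1 + 15) = -6*14 = -84)
Y = 2
w(V) = 2 - V
(489 - 1*(-439))*w(u) = (489 - 1*(-439))*(2 - 1*(-84)) = (489 + 439)*(2 + 84) = 928*86 = 79808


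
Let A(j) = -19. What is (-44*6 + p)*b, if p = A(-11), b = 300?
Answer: -84900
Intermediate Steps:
p = -19
(-44*6 + p)*b = (-44*6 - 19)*300 = (-1*264 - 19)*300 = (-264 - 19)*300 = -283*300 = -84900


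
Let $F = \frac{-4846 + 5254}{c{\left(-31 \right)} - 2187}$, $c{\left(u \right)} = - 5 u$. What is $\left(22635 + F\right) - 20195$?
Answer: $\frac{619709}{254} \approx 2439.8$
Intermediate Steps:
$F = - \frac{51}{254}$ ($F = \frac{-4846 + 5254}{\left(-5\right) \left(-31\right) - 2187} = \frac{408}{155 - 2187} = \frac{408}{-2032} = 408 \left(- \frac{1}{2032}\right) = - \frac{51}{254} \approx -0.20079$)
$\left(22635 + F\right) - 20195 = \left(22635 - \frac{51}{254}\right) - 20195 = \frac{5749239}{254} - 20195 = \frac{619709}{254}$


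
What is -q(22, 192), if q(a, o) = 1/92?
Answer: -1/92 ≈ -0.010870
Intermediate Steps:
q(a, o) = 1/92
-q(22, 192) = -1*1/92 = -1/92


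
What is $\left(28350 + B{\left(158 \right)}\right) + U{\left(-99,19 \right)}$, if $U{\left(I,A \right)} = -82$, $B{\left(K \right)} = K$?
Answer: $28426$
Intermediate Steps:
$\left(28350 + B{\left(158 \right)}\right) + U{\left(-99,19 \right)} = \left(28350 + 158\right) - 82 = 28508 - 82 = 28426$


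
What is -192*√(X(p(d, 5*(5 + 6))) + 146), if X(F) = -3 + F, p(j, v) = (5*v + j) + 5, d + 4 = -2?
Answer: -192*√417 ≈ -3920.8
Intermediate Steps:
d = -6 (d = -4 - 2 = -6)
p(j, v) = 5 + j + 5*v (p(j, v) = (j + 5*v) + 5 = 5 + j + 5*v)
-192*√(X(p(d, 5*(5 + 6))) + 146) = -192*√((-3 + (5 - 6 + 5*(5*(5 + 6)))) + 146) = -192*√((-3 + (5 - 6 + 5*(5*11))) + 146) = -192*√((-3 + (5 - 6 + 5*55)) + 146) = -192*√((-3 + (5 - 6 + 275)) + 146) = -192*√((-3 + 274) + 146) = -192*√(271 + 146) = -192*√417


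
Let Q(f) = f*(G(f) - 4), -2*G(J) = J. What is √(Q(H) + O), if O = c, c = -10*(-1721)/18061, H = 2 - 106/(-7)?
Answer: I*√3429438393070/126427 ≈ 14.648*I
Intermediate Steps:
G(J) = -J/2
H = 120/7 (H = 2 - 106*(-⅐) = 2 + 106/7 = 120/7 ≈ 17.143)
Q(f) = f*(-4 - f/2) (Q(f) = f*(-f/2 - 4) = f*(-4 - f/2))
c = 17210/18061 (c = 17210*(1/18061) = 17210/18061 ≈ 0.95288)
O = 17210/18061 ≈ 0.95288
√(Q(H) + O) = √(-½*120/7*(8 + 120/7) + 17210/18061) = √(-½*120/7*176/7 + 17210/18061) = √(-10560/49 + 17210/18061) = √(-189880870/884989) = I*√3429438393070/126427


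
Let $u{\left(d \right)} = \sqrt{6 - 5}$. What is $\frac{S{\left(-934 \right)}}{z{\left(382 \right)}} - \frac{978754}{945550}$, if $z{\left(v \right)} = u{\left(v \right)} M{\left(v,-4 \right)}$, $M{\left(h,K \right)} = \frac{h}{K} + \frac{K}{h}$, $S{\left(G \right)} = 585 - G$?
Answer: $- \frac{58437279159}{3449839175} \approx -16.939$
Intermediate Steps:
$M{\left(h,K \right)} = \frac{K}{h} + \frac{h}{K}$
$u{\left(d \right)} = 1$ ($u{\left(d \right)} = \sqrt{1} = 1$)
$z{\left(v \right)} = - \frac{4}{v} - \frac{v}{4}$ ($z{\left(v \right)} = 1 \left(- \frac{4}{v} + \frac{v}{-4}\right) = 1 \left(- \frac{4}{v} + v \left(- \frac{1}{4}\right)\right) = 1 \left(- \frac{4}{v} - \frac{v}{4}\right) = - \frac{4}{v} - \frac{v}{4}$)
$\frac{S{\left(-934 \right)}}{z{\left(382 \right)}} - \frac{978754}{945550} = \frac{585 - -934}{- \frac{4}{382} - \frac{191}{2}} - \frac{978754}{945550} = \frac{585 + 934}{\left(-4\right) \frac{1}{382} - \frac{191}{2}} - \frac{489377}{472775} = \frac{1519}{- \frac{2}{191} - \frac{191}{2}} - \frac{489377}{472775} = \frac{1519}{- \frac{36485}{382}} - \frac{489377}{472775} = 1519 \left(- \frac{382}{36485}\right) - \frac{489377}{472775} = - \frac{580258}{36485} - \frac{489377}{472775} = - \frac{58437279159}{3449839175}$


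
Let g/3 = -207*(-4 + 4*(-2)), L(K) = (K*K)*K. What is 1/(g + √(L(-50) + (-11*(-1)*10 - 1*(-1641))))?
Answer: 2484/18551851 - I*√123249/55655553 ≈ 0.0001339 - 6.3079e-6*I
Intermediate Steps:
L(K) = K³ (L(K) = K²*K = K³)
g = 7452 (g = 3*(-207*(-4 + 4*(-2))) = 3*(-207*(-4 - 8)) = 3*(-207*(-12)) = 3*2484 = 7452)
1/(g + √(L(-50) + (-11*(-1)*10 - 1*(-1641)))) = 1/(7452 + √((-50)³ + (-11*(-1)*10 - 1*(-1641)))) = 1/(7452 + √(-125000 + (11*10 + 1641))) = 1/(7452 + √(-125000 + (110 + 1641))) = 1/(7452 + √(-125000 + 1751)) = 1/(7452 + √(-123249)) = 1/(7452 + I*√123249)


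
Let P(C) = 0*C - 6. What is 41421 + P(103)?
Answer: 41415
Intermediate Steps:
P(C) = -6 (P(C) = 0 - 6 = -6)
41421 + P(103) = 41421 - 6 = 41415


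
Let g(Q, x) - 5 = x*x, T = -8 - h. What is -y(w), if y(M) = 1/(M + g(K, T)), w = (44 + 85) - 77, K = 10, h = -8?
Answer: -1/57 ≈ -0.017544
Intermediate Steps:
T = 0 (T = -8 - 1*(-8) = -8 + 8 = 0)
g(Q, x) = 5 + x² (g(Q, x) = 5 + x*x = 5 + x²)
w = 52 (w = 129 - 77 = 52)
y(M) = 1/(5 + M) (y(M) = 1/(M + (5 + 0²)) = 1/(M + (5 + 0)) = 1/(M + 5) = 1/(5 + M))
-y(w) = -1/(5 + 52) = -1/57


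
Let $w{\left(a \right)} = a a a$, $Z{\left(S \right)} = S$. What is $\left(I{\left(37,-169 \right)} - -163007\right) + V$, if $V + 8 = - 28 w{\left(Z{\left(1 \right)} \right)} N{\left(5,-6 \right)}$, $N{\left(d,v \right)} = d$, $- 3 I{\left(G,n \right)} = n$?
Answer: $\frac{488746}{3} \approx 1.6292 \cdot 10^{5}$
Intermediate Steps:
$I{\left(G,n \right)} = - \frac{n}{3}$
$w{\left(a \right)} = a^{3}$ ($w{\left(a \right)} = a^{2} a = a^{3}$)
$V = -148$ ($V = -8 + - 28 \cdot 1^{3} \cdot 5 = -8 + \left(-28\right) 1 \cdot 5 = -8 - 140 = -148$)
$\left(I{\left(37,-169 \right)} - -163007\right) + V = \left(\left(- \frac{1}{3}\right) \left(-169\right) - -163007\right) - 148 = \left(\frac{169}{3} + 163007\right) - 148 = \frac{489190}{3} - 148 = \frac{488746}{3}$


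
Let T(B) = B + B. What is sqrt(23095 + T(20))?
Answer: sqrt(23135) ≈ 152.10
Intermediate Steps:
T(B) = 2*B
sqrt(23095 + T(20)) = sqrt(23095 + 2*20) = sqrt(23095 + 40) = sqrt(23135)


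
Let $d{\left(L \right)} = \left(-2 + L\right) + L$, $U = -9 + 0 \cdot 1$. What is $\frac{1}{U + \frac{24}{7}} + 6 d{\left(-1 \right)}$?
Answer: $- \frac{943}{39} \approx -24.179$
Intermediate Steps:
$U = -9$ ($U = -9 + 0 = -9$)
$d{\left(L \right)} = -2 + 2 L$
$\frac{1}{U + \frac{24}{7}} + 6 d{\left(-1 \right)} = \frac{1}{-9 + \frac{24}{7}} + 6 \left(-2 + 2 \left(-1\right)\right) = \frac{1}{-9 + 24 \cdot \frac{1}{7}} + 6 \left(-2 - 2\right) = \frac{1}{-9 + \frac{24}{7}} + 6 \left(-4\right) = \frac{1}{- \frac{39}{7}} - 24 = - \frac{7}{39} - 24 = - \frac{943}{39}$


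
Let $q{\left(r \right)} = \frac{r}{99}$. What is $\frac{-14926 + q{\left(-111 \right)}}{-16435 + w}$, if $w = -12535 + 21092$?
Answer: $\frac{492595}{259974} \approx 1.8948$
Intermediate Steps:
$q{\left(r \right)} = \frac{r}{99}$ ($q{\left(r \right)} = r \frac{1}{99} = \frac{r}{99}$)
$w = 8557$
$\frac{-14926 + q{\left(-111 \right)}}{-16435 + w} = \frac{-14926 + \frac{1}{99} \left(-111\right)}{-16435 + 8557} = \frac{-14926 - \frac{37}{33}}{-7878} = \left(- \frac{492595}{33}\right) \left(- \frac{1}{7878}\right) = \frac{492595}{259974}$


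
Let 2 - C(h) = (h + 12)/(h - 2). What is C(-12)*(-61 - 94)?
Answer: -310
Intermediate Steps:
C(h) = 2 - (12 + h)/(-2 + h) (C(h) = 2 - (h + 12)/(h - 2) = 2 - (12 + h)/(-2 + h))
C(-12)*(-61 - 94) = ((-16 - 12)/(-2 - 12))*(-61 - 94) = (-28/(-14))*(-155) = -1/14*(-28)*(-155) = 2*(-155) = -310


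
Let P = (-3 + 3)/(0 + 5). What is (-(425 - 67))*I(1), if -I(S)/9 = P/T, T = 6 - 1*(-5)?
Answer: 0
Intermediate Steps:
T = 11 (T = 6 + 5 = 11)
P = 0 (P = 0/5 = 0*(⅕) = 0)
I(S) = 0 (I(S) = -0/11 = -9*0 = 0)
(-(425 - 67))*I(1) = -(425 - 67)*0 = -1*358*0 = -358*0 = 0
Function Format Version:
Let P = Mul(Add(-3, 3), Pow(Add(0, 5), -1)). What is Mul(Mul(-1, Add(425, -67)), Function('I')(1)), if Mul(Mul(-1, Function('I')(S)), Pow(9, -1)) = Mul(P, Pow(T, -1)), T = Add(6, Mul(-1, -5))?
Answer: 0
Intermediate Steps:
T = 11 (T = Add(6, 5) = 11)
P = 0 (P = Mul(0, Pow(5, -1)) = Mul(0, Rational(1, 5)) = 0)
Function('I')(S) = 0 (Function('I')(S) = Mul(-9, Mul(0, Pow(11, -1))) = Mul(-9, Mul(0, Rational(1, 11))) = Mul(-9, 0) = 0)
Mul(Mul(-1, Add(425, -67)), Function('I')(1)) = Mul(Mul(-1, Add(425, -67)), 0) = Mul(Mul(-1, 358), 0) = Mul(-358, 0) = 0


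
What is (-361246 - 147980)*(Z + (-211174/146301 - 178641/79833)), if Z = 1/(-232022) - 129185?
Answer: 430619411878450741558471/6545737261609 ≈ 6.5786e+10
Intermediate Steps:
Z = -29973762071/232022 (Z = -1/232022 - 129185 = -29973762071/232022 ≈ -1.2919e+5)
(-361246 - 147980)*(Z + (-211174/146301 - 178641/79833)) = (-361246 - 147980)*(-29973762071/232022 + (-211174/146301 - 178641/79833)) = -509226*(-29973762071/232022 + (-211174*1/146301 - 178641*1/79833)) = -509226*(-29973762071/232022 + (-211174/146301 - 2589/1157)) = -509226*(-29973762071/232022 - 623101607/169270257) = -509226*(-5073810982296081601/39274423569654) = 430619411878450741558471/6545737261609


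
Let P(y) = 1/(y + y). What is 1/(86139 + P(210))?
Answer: 420/36178381 ≈ 1.1609e-5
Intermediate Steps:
P(y) = 1/(2*y)
1/(86139 + P(210)) = 1/(86139 + (½)/210) = 1/(86139 + (½)*(1/210)) = 1/(86139 + 1/420) = 1/(36178381/420) = 420/36178381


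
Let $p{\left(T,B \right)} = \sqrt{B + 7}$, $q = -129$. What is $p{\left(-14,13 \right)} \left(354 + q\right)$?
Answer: $450 \sqrt{5} \approx 1006.2$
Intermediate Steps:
$p{\left(T,B \right)} = \sqrt{7 + B}$
$p{\left(-14,13 \right)} \left(354 + q\right) = \sqrt{7 + 13} \left(354 - 129\right) = \sqrt{20} \cdot 225 = 2 \sqrt{5} \cdot 225 = 450 \sqrt{5}$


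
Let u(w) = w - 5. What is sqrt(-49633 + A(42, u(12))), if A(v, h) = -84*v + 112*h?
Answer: I*sqrt(52377) ≈ 228.86*I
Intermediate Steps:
u(w) = -5 + w
sqrt(-49633 + A(42, u(12))) = sqrt(-49633 + (-84*42 + 112*(-5 + 12))) = sqrt(-49633 + (-3528 + 112*7)) = sqrt(-49633 + (-3528 + 784)) = sqrt(-49633 - 2744) = sqrt(-52377) = I*sqrt(52377)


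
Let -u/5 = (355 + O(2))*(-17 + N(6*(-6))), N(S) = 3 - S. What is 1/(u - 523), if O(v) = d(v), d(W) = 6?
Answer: -1/40233 ≈ -2.4855e-5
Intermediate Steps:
O(v) = 6
u = -39710 (u = -5*(355 + 6)*(-17 + (3 - 6*(-6))) = -1805*(-17 + (3 - 1*(-36))) = -1805*(-17 + (3 + 36)) = -1805*(-17 + 39) = -1805*22 = -5*7942 = -39710)
1/(u - 523) = 1/(-39710 - 523) = 1/(-40233) = -1/40233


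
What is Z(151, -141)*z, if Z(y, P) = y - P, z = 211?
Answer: 61612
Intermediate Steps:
Z(151, -141)*z = (151 - 1*(-141))*211 = (151 + 141)*211 = 292*211 = 61612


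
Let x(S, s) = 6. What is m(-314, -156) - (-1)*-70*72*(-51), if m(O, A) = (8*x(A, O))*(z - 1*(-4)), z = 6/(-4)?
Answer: 257160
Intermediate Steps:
z = -3/2 (z = 6*(-¼) = -3/2 ≈ -1.5000)
m(O, A) = 120 (m(O, A) = (8*6)*(-3/2 - 1*(-4)) = 48*(-3/2 + 4) = 48*(5/2) = 120)
m(-314, -156) - (-1)*-70*72*(-51) = 120 - (-1)*-70*72*(-51) = 120 - (-1)*(-5040*(-51)) = 120 - (-1)*257040 = 120 - 1*(-257040) = 120 + 257040 = 257160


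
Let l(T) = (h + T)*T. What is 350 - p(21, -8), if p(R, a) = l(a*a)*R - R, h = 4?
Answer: -91021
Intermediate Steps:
l(T) = T*(4 + T) (l(T) = (4 + T)*T = T*(4 + T))
p(R, a) = -R + R*a²*(4 + a²) (p(R, a) = ((a*a)*(4 + a*a))*R - R = (a²*(4 + a²))*R - R = R*a²*(4 + a²) - R = -R + R*a²*(4 + a²))
350 - p(21, -8) = 350 - 21*(-1 + (-8)²*(4 + (-8)²)) = 350 - 21*(-1 + 64*(4 + 64)) = 350 - 21*(-1 + 64*68) = 350 - 21*(-1 + 4352) = 350 - 21*4351 = 350 - 1*91371 = 350 - 91371 = -91021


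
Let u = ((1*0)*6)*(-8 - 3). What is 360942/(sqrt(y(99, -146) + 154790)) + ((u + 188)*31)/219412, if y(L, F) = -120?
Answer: 1457/54853 + 180471*sqrt(154670)/77335 ≈ 917.80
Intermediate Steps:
u = 0 (u = (0*6)*(-11) = 0*(-11) = 0)
360942/(sqrt(y(99, -146) + 154790)) + ((u + 188)*31)/219412 = 360942/(sqrt(-120 + 154790)) + ((0 + 188)*31)/219412 = 360942/(sqrt(154670)) + (188*31)*(1/219412) = 360942*(sqrt(154670)/154670) + 5828*(1/219412) = 180471*sqrt(154670)/77335 + 1457/54853 = 1457/54853 + 180471*sqrt(154670)/77335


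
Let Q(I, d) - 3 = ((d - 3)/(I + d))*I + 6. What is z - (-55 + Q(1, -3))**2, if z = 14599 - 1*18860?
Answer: -6110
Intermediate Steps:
z = -4261 (z = 14599 - 18860 = -4261)
Q(I, d) = 9 + I*(-3 + d)/(I + d) (Q(I, d) = 3 + (((d - 3)/(I + d))*I + 6) = 3 + (((-3 + d)/(I + d))*I + 6) = 3 + (I*(-3 + d)/(I + d) + 6) = 3 + (6 + I*(-3 + d)/(I + d)) = 9 + I*(-3 + d)/(I + d))
z - (-55 + Q(1, -3))**2 = -4261 - (-55 + (6*1 + 9*(-3) + 1*(-3))/(1 - 3))**2 = -4261 - (-55 + (6 - 27 - 3)/(-2))**2 = -4261 - (-55 - 1/2*(-24))**2 = -4261 - (-55 + 12)**2 = -4261 - 1*(-43)**2 = -4261 - 1*1849 = -4261 - 1849 = -6110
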